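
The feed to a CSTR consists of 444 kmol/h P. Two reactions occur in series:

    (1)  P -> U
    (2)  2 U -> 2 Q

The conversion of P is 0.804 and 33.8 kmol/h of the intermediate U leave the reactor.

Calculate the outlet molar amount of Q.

323 kmol/h

Conversion of P: P consumed = 1ξ₁ = 0.804 × 444 → ξ₁ = 357 kmol/h.
U balance: n_U = 0 + 1ξ₁ − 2ξ₂ = 33.8 → ξ₂ = (1·357 − 33.8)/2 = 161.6 kmol/h.
Outlet amounts (n = n₀ + Σ ν·ξ):
  P: 444 − 1(357) = 87.02
  U: 0 + 1(357) − 2(161.6) = 33.8
  Q: 0 + 2(161.6) = 323.2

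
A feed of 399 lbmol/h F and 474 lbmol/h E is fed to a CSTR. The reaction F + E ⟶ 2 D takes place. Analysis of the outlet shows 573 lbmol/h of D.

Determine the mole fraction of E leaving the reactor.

For D: n = n₀ + 2ξ → 573 = 0 + 2ξ, giving ξ = 286.5 lbmol/h.
Outlet amounts (n = n₀ + ν ξ):
  F: 399 − 1(286.5) = 112.5
  E: 474 − 1(286.5) = 187.5
  D: 0 + 2(286.5) = 573
Total out = 873 lbmol/h; y_E = 187.5 / 873 = 0.2148.

0.215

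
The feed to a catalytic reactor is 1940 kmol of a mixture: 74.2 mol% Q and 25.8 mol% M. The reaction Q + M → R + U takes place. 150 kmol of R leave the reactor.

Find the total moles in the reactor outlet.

For R: n = n₀ + 1ξ → 150 = 0 + 1ξ, giving ξ = 150 kmol.
Outlet amounts (n = n₀ + ν ξ):
  Q: 1439 − 1(150) = 1289
  M: 500.5 − 1(150) = 350.5
  R: 0 + 1(150) = 150
  U: 0 + 1(150) = 150
Total out = 1289 + 350.5 + 150 + 150 = 1940 kmol.

1940 kmol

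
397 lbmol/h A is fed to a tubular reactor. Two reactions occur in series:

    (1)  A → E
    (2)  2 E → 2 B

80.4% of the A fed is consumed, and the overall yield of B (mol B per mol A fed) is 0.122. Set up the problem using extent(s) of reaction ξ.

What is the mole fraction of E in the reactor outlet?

Conversion of A: A consumed = 1ξ₁ = 0.804 × 397 → ξ₁ = 319.2 lbmol/h.
Yield of B: 2ξ₂ / 397 = 0.122 → ξ₂ = 24.22 lbmol/h.
Outlet amounts (n = n₀ + Σ ν·ξ):
  A: 397 − 1(319.2) = 77.81
  E: 0 + 1(319.2) − 2(24.22) = 270.8
  B: 0 + 2(24.22) = 48.43
Total out = 397 lbmol/h; y_E = 270.8 / 397 = 0.682.

0.682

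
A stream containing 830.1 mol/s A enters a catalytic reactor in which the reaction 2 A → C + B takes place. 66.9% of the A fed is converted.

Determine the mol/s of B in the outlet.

A reacted = 0.669 × 830.1 = 555.3 mol/s; ν_A = −2, so ξ = 555.3/2 = 277.7 mol/s.
Outlet amounts (n = n₀ + ν ξ):
  A: 830.1 − 2(277.7) = 274.8
  C: 0 + 1(277.7) = 277.7
  B: 0 + 1(277.7) = 277.7

278 mol/s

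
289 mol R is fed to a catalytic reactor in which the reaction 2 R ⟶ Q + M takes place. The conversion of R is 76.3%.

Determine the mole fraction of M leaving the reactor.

R reacted = 0.763 × 289 = 220.5 mol; ν_R = −2, so ξ = 220.5/2 = 110.3 mol.
Outlet amounts (n = n₀ + ν ξ):
  R: 289 − 2(110.3) = 68.49
  Q: 0 + 1(110.3) = 110.3
  M: 0 + 1(110.3) = 110.3
Total out = 289 mol; y_M = 110.3 / 289 = 0.3815.

0.382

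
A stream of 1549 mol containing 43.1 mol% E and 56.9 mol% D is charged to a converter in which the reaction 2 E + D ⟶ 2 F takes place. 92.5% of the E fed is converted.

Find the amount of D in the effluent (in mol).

E reacted = 0.925 × 667.6 = 617.5 mol; ν_E = −2, so ξ = 617.5/2 = 308.8 mol.
Outlet amounts (n = n₀ + ν ξ):
  E: 667.6 − 2(308.8) = 50.07
  D: 881.4 − 1(308.8) = 572.6
  F: 0 + 2(308.8) = 617.5

573 mol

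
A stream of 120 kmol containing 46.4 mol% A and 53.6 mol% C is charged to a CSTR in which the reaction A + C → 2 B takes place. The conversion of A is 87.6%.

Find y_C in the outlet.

0.13

A reacted = 0.876 × 55.68 = 48.78 kmol; ν_A = −1, so ξ = 48.78/1 = 48.78 kmol.
Outlet amounts (n = n₀ + ν ξ):
  A: 55.68 − 1(48.78) = 6.904
  C: 64.32 − 1(48.78) = 15.54
  B: 0 + 2(48.78) = 97.55
Total out = 120 kmol; y_C = 15.54 / 120 = 0.1295.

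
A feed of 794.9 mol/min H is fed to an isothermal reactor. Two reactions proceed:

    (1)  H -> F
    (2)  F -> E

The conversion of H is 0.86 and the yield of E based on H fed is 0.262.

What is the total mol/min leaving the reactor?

795 mol/min

Conversion of H: H consumed = 1ξ₁ = 0.86 × 794.9 → ξ₁ = 683.6 mol/min.
Yield of E: 1ξ₂ / 794.9 = 0.262 → ξ₂ = 208.3 mol/min.
Outlet amounts (n = n₀ + Σ ν·ξ):
  H: 794.9 − 1(683.6) = 111.3
  F: 0 + 1(683.6) − 1(208.3) = 475.4
  E: 0 + 1(208.3) = 208.3
Total out = 111.3 + 475.4 + 208.3 = 794.9 mol/min.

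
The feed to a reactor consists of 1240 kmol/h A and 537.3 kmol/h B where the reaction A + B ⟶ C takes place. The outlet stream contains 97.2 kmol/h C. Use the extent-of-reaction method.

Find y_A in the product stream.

0.68

For C: n = n₀ + 1ξ → 97.2 = 0 + 1ξ, giving ξ = 97.2 kmol/h.
Outlet amounts (n = n₀ + ν ξ):
  A: 1240 − 1(97.2) = 1143
  B: 537.3 − 1(97.2) = 440.1
  C: 0 + 1(97.2) = 97.2
Total out = 1680 kmol/h; y_A = 1143 / 1680 = 0.6802.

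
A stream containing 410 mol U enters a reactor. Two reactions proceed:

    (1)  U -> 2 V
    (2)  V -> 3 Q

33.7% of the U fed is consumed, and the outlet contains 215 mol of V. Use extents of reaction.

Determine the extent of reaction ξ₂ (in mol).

Conversion of U: U consumed = 1ξ₁ = 0.337 × 410 → ξ₁ = 138.2 mol.
V balance: n_V = 0 + 2ξ₁ − 1ξ₂ = 215 → ξ₂ = (2·138.2 − 215)/1 = 61.34 mol.
Outlet amounts (n = n₀ + Σ ν·ξ):
  U: 410 − 1(138.2) = 271.8
  V: 0 + 2(138.2) − 1(61.34) = 215
  Q: 0 + 3(61.34) = 184

ξ₂ = 61.3 mol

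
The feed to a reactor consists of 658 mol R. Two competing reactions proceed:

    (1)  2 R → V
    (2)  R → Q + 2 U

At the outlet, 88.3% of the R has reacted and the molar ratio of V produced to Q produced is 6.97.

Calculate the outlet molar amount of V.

Conversion of R: R consumed = 0.883 × 658 = 581 mol = 2ξ₁ + 1ξ₂.
Selectivity: 1ξ₁ / (1ξ₂) = 6.97 → ξ₁ = 6.97 ξ₂.
Substitute: (2·6.97 + 1) ξ₂ = 581 → ξ₂ = 38.89 mol, ξ₁ = 271.1 mol.
Outlet amounts (n = n₀ + Σ ν·ξ):
  R: 658 − 2(271.1) − 1(38.89) = 76.99
  V: 0 + 1(271.1) = 271.1
  Q: 0 + 1(38.89) = 38.89
  U: 0 + 2(38.89) = 77.78

271 mol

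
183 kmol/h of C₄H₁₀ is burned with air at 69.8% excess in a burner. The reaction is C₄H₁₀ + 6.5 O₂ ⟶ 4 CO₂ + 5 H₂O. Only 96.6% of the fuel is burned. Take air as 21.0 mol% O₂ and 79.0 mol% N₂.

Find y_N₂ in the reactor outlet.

Stoichiometric O₂ = 6.5 × 183 = 1190 kmol/h; O₂ fed = 1190 × 1.698 = 2020 kmol/h.
N₂ fed = 2020 × 79/21 = 7598 kmol/h.
Fuel reacted = 0.966 × 183 → ξ = 176.8 kmol/h.
Outlet (n = n₀ + ν ξ):
  C₄H₁₀: 183 − 1(176.8) = 6.222
  O₂: 2020 − 6.5(176.8) = 870.7
  N₂: 7598 (inert)
  CO₂: 0 + 4(176.8) = 707.1
  H₂O: 0 + 5(176.8) = 883.9
Total out = 10070 kmol/h; y_N₂ = 7598 / 10070 = 0.7548.

0.755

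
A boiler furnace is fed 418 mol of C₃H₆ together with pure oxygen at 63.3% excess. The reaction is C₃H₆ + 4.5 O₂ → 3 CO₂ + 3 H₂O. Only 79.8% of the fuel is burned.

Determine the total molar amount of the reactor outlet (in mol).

3660 mol

Stoichiometric O₂ = 4.5 × 418 = 1881 mol; O₂ fed = 1881 × 1.633 = 3072 mol.
Fuel reacted = 0.798 × 418 → ξ = 333.6 mol.
Outlet (n = n₀ + ν ξ):
  C₃H₆: 418 − 1(333.6) = 84.44
  O₂: 3072 − 4.5(333.6) = 1571
  CO₂: 0 + 3(333.6) = 1001
  H₂O: 0 + 3(333.6) = 1001
Total out = 84.44 + 1571 + 1001 + 1001 = 3656 mol.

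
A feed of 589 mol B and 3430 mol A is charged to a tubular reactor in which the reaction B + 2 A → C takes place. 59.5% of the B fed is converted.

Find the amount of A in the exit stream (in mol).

2730 mol

B reacted = 0.595 × 589 = 350.5 mol; ν_B = −1, so ξ = 350.5/1 = 350.5 mol.
Outlet amounts (n = n₀ + ν ξ):
  B: 589 − 1(350.5) = 238.5
  A: 3430 − 2(350.5) = 2729
  C: 0 + 1(350.5) = 350.5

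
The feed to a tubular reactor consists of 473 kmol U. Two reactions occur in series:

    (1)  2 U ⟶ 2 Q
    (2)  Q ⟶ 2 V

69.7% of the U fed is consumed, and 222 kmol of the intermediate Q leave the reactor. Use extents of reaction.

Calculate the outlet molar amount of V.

215 kmol

Conversion of U: U consumed = 2ξ₁ = 0.697 × 473 → ξ₁ = 164.8 kmol.
Q balance: n_Q = 0 + 2ξ₁ − 1ξ₂ = 222 → ξ₂ = (2·164.8 − 222)/1 = 107.7 kmol.
Outlet amounts (n = n₀ + Σ ν·ξ):
  U: 473 − 2(164.8) = 143.3
  Q: 0 + 2(164.8) − 1(107.7) = 222
  V: 0 + 2(107.7) = 215.4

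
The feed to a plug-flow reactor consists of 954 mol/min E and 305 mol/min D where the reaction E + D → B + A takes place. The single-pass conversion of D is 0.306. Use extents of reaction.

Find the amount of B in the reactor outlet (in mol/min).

D reacted = 0.306 × 305 = 93.33 mol/min; ν_D = −1, so ξ = 93.33/1 = 93.33 mol/min.
Outlet amounts (n = n₀ + ν ξ):
  E: 954 − 1(93.33) = 860.7
  D: 305 − 1(93.33) = 211.7
  B: 0 + 1(93.33) = 93.33
  A: 0 + 1(93.33) = 93.33

93.3 mol/min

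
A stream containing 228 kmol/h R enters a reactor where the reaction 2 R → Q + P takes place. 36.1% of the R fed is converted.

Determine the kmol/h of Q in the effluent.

41.2 kmol/h

R reacted = 0.361 × 228 = 82.31 kmol/h; ν_R = −2, so ξ = 82.31/2 = 41.15 kmol/h.
Outlet amounts (n = n₀ + ν ξ):
  R: 228 − 2(41.15) = 145.7
  Q: 0 + 1(41.15) = 41.15
  P: 0 + 1(41.15) = 41.15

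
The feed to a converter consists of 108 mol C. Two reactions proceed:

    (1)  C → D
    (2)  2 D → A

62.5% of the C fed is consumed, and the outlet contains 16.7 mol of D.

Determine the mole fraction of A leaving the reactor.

0.308

Conversion of C: C consumed = 1ξ₁ = 0.625 × 108 → ξ₁ = 67.5 mol.
D balance: n_D = 0 + 1ξ₁ − 2ξ₂ = 16.7 → ξ₂ = (1·67.5 − 16.7)/2 = 25.4 mol.
Outlet amounts (n = n₀ + Σ ν·ξ):
  C: 108 − 1(67.5) = 40.5
  D: 0 + 1(67.5) − 2(25.4) = 16.7
  A: 0 + 1(25.4) = 25.4
Total out = 82.6 mol; y_A = 25.4 / 82.6 = 0.3075.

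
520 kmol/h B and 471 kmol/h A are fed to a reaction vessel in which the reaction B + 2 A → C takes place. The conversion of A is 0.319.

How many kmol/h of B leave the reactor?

A reacted = 0.319 × 471 = 150.2 kmol/h; ν_A = −2, so ξ = 150.2/2 = 75.12 kmol/h.
Outlet amounts (n = n₀ + ν ξ):
  B: 520 − 1(75.12) = 444.9
  A: 471 − 2(75.12) = 320.8
  C: 0 + 1(75.12) = 75.12

445 kmol/h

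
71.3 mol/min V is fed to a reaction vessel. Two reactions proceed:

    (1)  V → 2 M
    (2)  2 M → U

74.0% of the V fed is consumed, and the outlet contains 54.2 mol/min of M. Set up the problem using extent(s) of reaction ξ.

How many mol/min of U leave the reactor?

Conversion of V: V consumed = 1ξ₁ = 0.74 × 71.3 → ξ₁ = 52.76 mol/min.
M balance: n_M = 0 + 2ξ₁ − 2ξ₂ = 54.2 → ξ₂ = (2·52.76 − 54.2)/2 = 25.66 mol/min.
Outlet amounts (n = n₀ + Σ ν·ξ):
  V: 71.3 − 1(52.76) = 18.54
  M: 0 + 2(52.76) − 2(25.66) = 54.2
  U: 0 + 1(25.66) = 25.66

25.7 mol/min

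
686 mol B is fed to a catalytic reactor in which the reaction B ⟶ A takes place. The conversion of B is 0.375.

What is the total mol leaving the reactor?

686 mol

B reacted = 0.375 × 686 = 257.2 mol; ν_B = −1, so ξ = 257.2/1 = 257.2 mol.
Outlet amounts (n = n₀ + ν ξ):
  B: 686 − 1(257.2) = 428.8
  A: 0 + 1(257.2) = 257.2
Total out = 428.8 + 257.2 = 686 mol.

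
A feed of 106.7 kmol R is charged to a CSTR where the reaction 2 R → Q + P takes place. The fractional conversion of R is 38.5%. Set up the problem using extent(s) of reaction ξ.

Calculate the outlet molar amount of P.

R reacted = 0.385 × 106.7 = 41.08 kmol; ν_R = −2, so ξ = 41.08/2 = 20.54 kmol.
Outlet amounts (n = n₀ + ν ξ):
  R: 106.7 − 2(20.54) = 65.62
  Q: 0 + 1(20.54) = 20.54
  P: 0 + 1(20.54) = 20.54

20.5 kmol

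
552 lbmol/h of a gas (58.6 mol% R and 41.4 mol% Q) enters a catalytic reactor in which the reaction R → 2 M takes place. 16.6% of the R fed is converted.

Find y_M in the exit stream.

0.177

R reacted = 0.166 × 323.5 = 53.7 lbmol/h; ν_R = −1, so ξ = 53.7/1 = 53.7 lbmol/h.
Outlet amounts (n = n₀ + ν ξ):
  R: 323.5 − 1(53.7) = 269.8
  M: 0 + 2(53.7) = 107.4
  Q: 228.5 (inert)
Total out = 605.7 lbmol/h; y_M = 107.4 / 605.7 = 0.1773.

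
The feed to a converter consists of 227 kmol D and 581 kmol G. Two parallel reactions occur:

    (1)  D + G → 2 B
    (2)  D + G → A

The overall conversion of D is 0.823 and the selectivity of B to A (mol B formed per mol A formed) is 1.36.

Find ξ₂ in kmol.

ξ₂ = 111 kmol

Conversion of D: D consumed = 0.823 × 227 = 186.8 kmol = 1ξ₁ + 1ξ₂.
Selectivity: 2ξ₁ / (1ξ₂) = 1.36 → ξ₁ = 0.68 ξ₂.
Substitute: (1·0.68 + 1) ξ₂ = 186.8 → ξ₂ = 111.2 kmol, ξ₁ = 75.62 kmol.
Outlet amounts (n = n₀ + Σ ν·ξ):
  D: 227 − 1(75.62) − 1(111.2) = 40.18
  G: 581 − 1(75.62) − 1(111.2) = 394.2
  B: 0 + 2(75.62) = 151.2
  A: 0 + 1(111.2) = 111.2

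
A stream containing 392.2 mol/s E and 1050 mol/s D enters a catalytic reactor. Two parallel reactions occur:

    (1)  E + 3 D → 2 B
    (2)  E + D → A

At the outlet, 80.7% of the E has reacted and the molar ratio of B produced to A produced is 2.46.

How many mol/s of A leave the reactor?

Conversion of E: E consumed = 0.807 × 392.2 = 316.5 mol/s = 1ξ₁ + 1ξ₂.
Selectivity: 2ξ₁ / (1ξ₂) = 2.46 → ξ₁ = 1.23 ξ₂.
Substitute: (1·1.23 + 1) ξ₂ = 316.5 → ξ₂ = 141.9 mol/s, ξ₁ = 174.6 mol/s.
Outlet amounts (n = n₀ + Σ ν·ξ):
  E: 392.2 − 1(174.6) − 1(141.9) = 75.69
  D: 1050 − 3(174.6) − 1(141.9) = 384.3
  B: 0 + 2(174.6) = 349.1
  A: 0 + 1(141.9) = 141.9

142 mol/s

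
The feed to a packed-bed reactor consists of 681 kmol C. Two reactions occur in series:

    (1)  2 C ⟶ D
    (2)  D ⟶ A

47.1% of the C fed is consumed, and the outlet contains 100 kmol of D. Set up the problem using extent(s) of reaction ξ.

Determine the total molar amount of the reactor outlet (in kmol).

Conversion of C: C consumed = 2ξ₁ = 0.471 × 681 → ξ₁ = 160.4 kmol.
D balance: n_D = 0 + 1ξ₁ − 1ξ₂ = 100 → ξ₂ = (1·160.4 − 100)/1 = 60.38 kmol.
Outlet amounts (n = n₀ + Σ ν·ξ):
  C: 681 − 2(160.4) = 360.2
  D: 0 + 1(160.4) − 1(60.38) = 100
  A: 0 + 1(60.38) = 60.38
Total out = 360.2 + 100 + 60.38 = 520.6 kmol.

521 kmol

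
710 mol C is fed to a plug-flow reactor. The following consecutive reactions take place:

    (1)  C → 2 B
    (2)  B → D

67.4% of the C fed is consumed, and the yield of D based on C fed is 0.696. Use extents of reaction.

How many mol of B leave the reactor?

463 mol

Conversion of C: C consumed = 1ξ₁ = 0.674 × 710 → ξ₁ = 478.5 mol.
Yield of D: 1ξ₂ / 710 = 0.696 → ξ₂ = 494.2 mol.
Outlet amounts (n = n₀ + Σ ν·ξ):
  C: 710 − 1(478.5) = 231.5
  B: 0 + 2(478.5) − 1(494.2) = 462.9
  D: 0 + 1(494.2) = 494.2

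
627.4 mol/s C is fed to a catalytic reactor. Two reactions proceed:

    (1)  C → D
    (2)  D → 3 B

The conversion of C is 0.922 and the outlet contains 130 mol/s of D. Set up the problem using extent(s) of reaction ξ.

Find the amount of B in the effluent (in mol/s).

Conversion of C: C consumed = 1ξ₁ = 0.922 × 627.4 → ξ₁ = 578.5 mol/s.
D balance: n_D = 0 + 1ξ₁ − 1ξ₂ = 130 → ξ₂ = (1·578.5 − 130)/1 = 448.5 mol/s.
Outlet amounts (n = n₀ + Σ ν·ξ):
  C: 627.4 − 1(578.5) = 48.94
  D: 0 + 1(578.5) − 1(448.5) = 130
  B: 0 + 3(448.5) = 1345

1350 mol/s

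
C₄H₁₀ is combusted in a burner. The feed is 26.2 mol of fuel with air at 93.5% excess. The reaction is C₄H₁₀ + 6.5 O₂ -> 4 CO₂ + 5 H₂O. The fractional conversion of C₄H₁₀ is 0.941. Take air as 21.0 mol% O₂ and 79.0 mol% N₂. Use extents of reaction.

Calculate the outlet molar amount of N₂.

1240 mol

Stoichiometric O₂ = 6.5 × 26.2 = 170.3 mol; O₂ fed = 170.3 × 1.935 = 329.5 mol.
N₂ fed = 329.5 × 79/21 = 1240 mol.
Fuel reacted = 0.941 × 26.2 → ξ = 24.65 mol.
Outlet (n = n₀ + ν ξ):
  C₄H₁₀: 26.2 − 1(24.65) = 1.546
  O₂: 329.5 − 6.5(24.65) = 169.3
  N₂: 1240 (inert)
  CO₂: 0 + 4(24.65) = 98.62
  H₂O: 0 + 5(24.65) = 123.3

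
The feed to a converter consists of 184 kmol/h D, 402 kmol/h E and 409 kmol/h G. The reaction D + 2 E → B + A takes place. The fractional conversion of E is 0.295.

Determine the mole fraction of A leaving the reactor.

E reacted = 0.295 × 402 = 118.6 kmol/h; ν_E = −2, so ξ = 118.6/2 = 59.29 kmol/h.
Outlet amounts (n = n₀ + ν ξ):
  D: 184 − 1(59.29) = 124.7
  E: 402 − 2(59.29) = 283.4
  B: 0 + 1(59.29) = 59.29
  A: 0 + 1(59.29) = 59.29
  G: 409 (inert)
Total out = 935.7 kmol/h; y_A = 59.29 / 935.7 = 0.06337.

0.0634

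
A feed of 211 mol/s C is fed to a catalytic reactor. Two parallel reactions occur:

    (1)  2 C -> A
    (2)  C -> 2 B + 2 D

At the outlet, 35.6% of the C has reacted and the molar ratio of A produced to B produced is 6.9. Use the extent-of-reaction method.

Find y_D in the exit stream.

0.0288

Conversion of C: C consumed = 0.356 × 211 = 75.12 mol/s = 2ξ₁ + 1ξ₂.
Selectivity: 1ξ₁ / (2ξ₂) = 6.9 → ξ₁ = 13.8 ξ₂.
Substitute: (2·13.8 + 1) ξ₂ = 75.12 → ξ₂ = 2.626 mol/s, ξ₁ = 36.24 mol/s.
Outlet amounts (n = n₀ + Σ ν·ξ):
  C: 211 − 2(36.24) − 1(2.626) = 135.9
  A: 0 + 1(36.24) = 36.24
  B: 0 + 2(2.626) = 5.253
  D: 0 + 2(2.626) = 5.253
Total out = 182.6 mol/s; y_D = 5.253 / 182.6 = 0.02876.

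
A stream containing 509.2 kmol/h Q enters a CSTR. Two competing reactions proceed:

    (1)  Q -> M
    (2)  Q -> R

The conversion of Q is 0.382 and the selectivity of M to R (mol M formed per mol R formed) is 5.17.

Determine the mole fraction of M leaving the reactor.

Conversion of Q: Q consumed = 0.382 × 509.2 = 194.5 kmol/h = 1ξ₁ + 1ξ₂.
Selectivity: 1ξ₁ / (1ξ₂) = 5.17 → ξ₁ = 5.17 ξ₂.
Substitute: (1·5.17 + 1) ξ₂ = 194.5 → ξ₂ = 31.53 kmol/h, ξ₁ = 163 kmol/h.
Outlet amounts (n = n₀ + Σ ν·ξ):
  Q: 509.2 − 1(163) − 1(31.53) = 314.7
  M: 0 + 1(163) = 163
  R: 0 + 1(31.53) = 31.53
Total out = 509.2 kmol/h; y_M = 163 / 509.2 = 0.3201.

0.32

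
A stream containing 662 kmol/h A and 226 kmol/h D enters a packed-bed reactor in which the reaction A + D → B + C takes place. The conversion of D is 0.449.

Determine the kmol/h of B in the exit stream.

101 kmol/h

D reacted = 0.449 × 226 = 101.5 kmol/h; ν_D = −1, so ξ = 101.5/1 = 101.5 kmol/h.
Outlet amounts (n = n₀ + ν ξ):
  A: 662 − 1(101.5) = 560.5
  D: 226 − 1(101.5) = 124.5
  B: 0 + 1(101.5) = 101.5
  C: 0 + 1(101.5) = 101.5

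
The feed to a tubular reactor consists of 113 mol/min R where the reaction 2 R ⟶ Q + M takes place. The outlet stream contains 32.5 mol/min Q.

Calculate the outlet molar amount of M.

32.5 mol/min

For Q: n = n₀ + 1ξ → 32.5 = 0 + 1ξ, giving ξ = 32.5 mol/min.
Outlet amounts (n = n₀ + ν ξ):
  R: 113 − 2(32.5) = 48
  Q: 0 + 1(32.5) = 32.5
  M: 0 + 1(32.5) = 32.5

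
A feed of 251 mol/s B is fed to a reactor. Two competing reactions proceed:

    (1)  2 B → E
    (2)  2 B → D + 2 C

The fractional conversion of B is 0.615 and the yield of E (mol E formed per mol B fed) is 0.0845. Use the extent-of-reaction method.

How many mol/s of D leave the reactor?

56 mol/s

Yield of E: 1ξ₁ / 251 = 0.0845 → ξ₁ = 21.21 mol/s.
Conversion of B: 2ξ₁ + 2ξ₂ = 0.615 × 251 = 154.4 → ξ₂ = 55.97 mol/s.
Outlet amounts (n = n₀ + Σ ν·ξ):
  B: 251 − 2(21.21) − 2(55.97) = 96.63
  E: 0 + 1(21.21) = 21.21
  D: 0 + 1(55.97) = 55.97
  C: 0 + 2(55.97) = 111.9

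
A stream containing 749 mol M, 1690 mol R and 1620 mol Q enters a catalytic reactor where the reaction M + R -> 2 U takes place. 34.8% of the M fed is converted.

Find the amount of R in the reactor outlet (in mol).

M reacted = 0.348 × 749 = 260.7 mol; ν_M = −1, so ξ = 260.7/1 = 260.7 mol.
Outlet amounts (n = n₀ + ν ξ):
  M: 749 − 1(260.7) = 488.3
  R: 1690 − 1(260.7) = 1429
  U: 0 + 2(260.7) = 521.3
  Q: 1620 (inert)

1430 mol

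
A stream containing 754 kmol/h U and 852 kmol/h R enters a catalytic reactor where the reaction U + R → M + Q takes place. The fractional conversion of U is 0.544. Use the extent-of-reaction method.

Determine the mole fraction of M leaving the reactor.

0.255

U reacted = 0.544 × 754 = 410.2 kmol/h; ν_U = −1, so ξ = 410.2/1 = 410.2 kmol/h.
Outlet amounts (n = n₀ + ν ξ):
  U: 754 − 1(410.2) = 343.8
  R: 852 − 1(410.2) = 441.8
  M: 0 + 1(410.2) = 410.2
  Q: 0 + 1(410.2) = 410.2
Total out = 1606 kmol/h; y_M = 410.2 / 1606 = 0.2554.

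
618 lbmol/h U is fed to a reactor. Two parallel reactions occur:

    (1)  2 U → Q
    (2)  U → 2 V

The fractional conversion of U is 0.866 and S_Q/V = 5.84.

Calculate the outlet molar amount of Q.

Conversion of U: U consumed = 0.866 × 618 = 535.2 lbmol/h = 2ξ₁ + 1ξ₂.
Selectivity: 1ξ₁ / (2ξ₂) = 5.84 → ξ₁ = 11.68 ξ₂.
Substitute: (2·11.68 + 1) ξ₂ = 535.2 → ξ₂ = 21.97 lbmol/h, ξ₁ = 256.6 lbmol/h.
Outlet amounts (n = n₀ + Σ ν·ξ):
  U: 618 − 2(256.6) − 1(21.97) = 82.81
  Q: 0 + 1(256.6) = 256.6
  V: 0 + 2(21.97) = 43.94

257 lbmol/h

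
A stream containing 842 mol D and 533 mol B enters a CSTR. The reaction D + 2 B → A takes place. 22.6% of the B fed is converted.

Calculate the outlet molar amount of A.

60.2 mol

B reacted = 0.226 × 533 = 120.5 mol; ν_B = −2, so ξ = 120.5/2 = 60.23 mol.
Outlet amounts (n = n₀ + ν ξ):
  D: 842 − 1(60.23) = 781.8
  B: 533 − 2(60.23) = 412.5
  A: 0 + 1(60.23) = 60.23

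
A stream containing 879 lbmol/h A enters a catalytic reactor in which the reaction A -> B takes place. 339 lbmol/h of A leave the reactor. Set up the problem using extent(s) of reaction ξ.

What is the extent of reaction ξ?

For A: n = n₀ − 1ξ → 339 = 879 − 1ξ, giving ξ = 540 lbmol/h.
Outlet amounts (n = n₀ + ν ξ):
  A: 879 − 1(540) = 339
  B: 0 + 1(540) = 540

ξ = 540 lbmol/h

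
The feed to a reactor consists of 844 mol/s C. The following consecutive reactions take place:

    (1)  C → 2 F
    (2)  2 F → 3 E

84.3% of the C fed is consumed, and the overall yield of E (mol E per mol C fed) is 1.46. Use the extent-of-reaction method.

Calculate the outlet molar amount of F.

601 mol/s

Conversion of C: C consumed = 1ξ₁ = 0.843 × 844 → ξ₁ = 711.5 mol/s.
Yield of E: 3ξ₂ / 844 = 1.46 → ξ₂ = 410.7 mol/s.
Outlet amounts (n = n₀ + Σ ν·ξ):
  C: 844 − 1(711.5) = 132.5
  F: 0 + 2(711.5) − 2(410.7) = 601.5
  E: 0 + 3(410.7) = 1232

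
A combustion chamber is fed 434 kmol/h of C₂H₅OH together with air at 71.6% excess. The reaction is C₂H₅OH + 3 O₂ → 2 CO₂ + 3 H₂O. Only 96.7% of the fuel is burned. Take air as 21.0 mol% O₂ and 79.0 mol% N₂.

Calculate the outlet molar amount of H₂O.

1260 kmol/h

Stoichiometric O₂ = 3 × 434 = 1302 kmol/h; O₂ fed = 1302 × 1.716 = 2234 kmol/h.
N₂ fed = 2234 × 79/21 = 8405 kmol/h.
Fuel reacted = 0.967 × 434 → ξ = 419.7 kmol/h.
Outlet (n = n₀ + ν ξ):
  C₂H₅OH: 434 − 1(419.7) = 14.32
  O₂: 2234 − 3(419.7) = 975.2
  N₂: 8405 (inert)
  CO₂: 0 + 2(419.7) = 839.4
  H₂O: 0 + 3(419.7) = 1259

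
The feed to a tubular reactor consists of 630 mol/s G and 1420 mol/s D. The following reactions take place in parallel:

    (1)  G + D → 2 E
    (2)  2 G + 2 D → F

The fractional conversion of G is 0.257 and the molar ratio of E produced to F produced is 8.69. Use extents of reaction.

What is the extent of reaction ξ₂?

Conversion of G: G consumed = 0.257 × 630 = 161.9 mol/s = 1ξ₁ + 2ξ₂.
Selectivity: 2ξ₁ / (1ξ₂) = 8.69 → ξ₁ = 4.345 ξ₂.
Substitute: (1·4.345 + 2) ξ₂ = 161.9 → ξ₂ = 25.52 mol/s, ξ₁ = 110.9 mol/s.
Outlet amounts (n = n₀ + Σ ν·ξ):
  G: 630 − 1(110.9) − 2(25.52) = 468.1
  D: 1420 − 1(110.9) − 2(25.52) = 1258
  E: 0 + 2(110.9) = 221.7
  F: 0 + 1(25.52) = 25.52

ξ₂ = 25.5 mol/s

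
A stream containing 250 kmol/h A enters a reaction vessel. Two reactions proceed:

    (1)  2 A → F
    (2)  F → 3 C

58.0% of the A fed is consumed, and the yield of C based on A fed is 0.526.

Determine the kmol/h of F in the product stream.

Conversion of A: A consumed = 2ξ₁ = 0.58 × 250 → ξ₁ = 72.5 kmol/h.
Yield of C: 3ξ₂ / 250 = 0.526 → ξ₂ = 43.83 kmol/h.
Outlet amounts (n = n₀ + Σ ν·ξ):
  A: 250 − 2(72.5) = 105
  F: 0 + 1(72.5) − 1(43.83) = 28.67
  C: 0 + 3(43.83) = 131.5

28.7 kmol/h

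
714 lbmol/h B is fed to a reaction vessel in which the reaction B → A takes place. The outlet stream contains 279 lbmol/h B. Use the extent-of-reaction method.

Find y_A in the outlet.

For B: n = n₀ − 1ξ → 279 = 714 − 1ξ, giving ξ = 435 lbmol/h.
Outlet amounts (n = n₀ + ν ξ):
  B: 714 − 1(435) = 279
  A: 0 + 1(435) = 435
Total out = 714 lbmol/h; y_A = 435 / 714 = 0.6092.

0.609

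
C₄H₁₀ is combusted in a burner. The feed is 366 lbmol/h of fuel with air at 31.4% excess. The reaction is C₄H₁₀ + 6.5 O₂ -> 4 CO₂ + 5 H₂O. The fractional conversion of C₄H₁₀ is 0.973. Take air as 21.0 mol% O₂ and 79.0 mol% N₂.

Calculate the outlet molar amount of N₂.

Stoichiometric O₂ = 6.5 × 366 = 2379 lbmol/h; O₂ fed = 2379 × 1.314 = 3126 lbmol/h.
N₂ fed = 3126 × 79/21 = 11760 lbmol/h.
Fuel reacted = 0.973 × 366 → ξ = 356.1 lbmol/h.
Outlet (n = n₀ + ν ξ):
  C₄H₁₀: 366 − 1(356.1) = 9.882
  O₂: 3126 − 6.5(356.1) = 811.2
  N₂: 11760 (inert)
  CO₂: 0 + 4(356.1) = 1424
  H₂O: 0 + 5(356.1) = 1781

11800 lbmol/h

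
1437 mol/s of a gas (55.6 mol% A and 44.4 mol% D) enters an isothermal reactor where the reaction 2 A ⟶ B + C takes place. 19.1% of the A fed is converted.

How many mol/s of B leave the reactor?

76.3 mol/s

A reacted = 0.191 × 799 = 152.6 mol/s; ν_A = −2, so ξ = 152.6/2 = 76.3 mol/s.
Outlet amounts (n = n₀ + ν ξ):
  A: 799 − 2(76.3) = 646.4
  B: 0 + 1(76.3) = 76.3
  C: 0 + 1(76.3) = 76.3
  D: 638 (inert)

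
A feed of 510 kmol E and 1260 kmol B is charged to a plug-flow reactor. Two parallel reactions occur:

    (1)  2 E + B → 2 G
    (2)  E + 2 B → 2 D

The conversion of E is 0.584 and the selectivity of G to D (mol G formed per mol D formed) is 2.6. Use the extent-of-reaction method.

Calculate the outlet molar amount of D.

Conversion of E: E consumed = 0.584 × 510 = 297.8 kmol = 2ξ₁ + 1ξ₂.
Selectivity: 2ξ₁ / (2ξ₂) = 2.6 → ξ₁ = 2.6 ξ₂.
Substitute: (2·2.6 + 1) ξ₂ = 297.8 → ξ₂ = 48.04 kmol, ξ₁ = 124.9 kmol.
Outlet amounts (n = n₀ + Σ ν·ξ):
  E: 510 − 2(124.9) − 1(48.04) = 212.2
  B: 1260 − 1(124.9) − 2(48.04) = 1039
  G: 0 + 2(124.9) = 249.8
  D: 0 + 2(48.04) = 96.08

96.1 kmol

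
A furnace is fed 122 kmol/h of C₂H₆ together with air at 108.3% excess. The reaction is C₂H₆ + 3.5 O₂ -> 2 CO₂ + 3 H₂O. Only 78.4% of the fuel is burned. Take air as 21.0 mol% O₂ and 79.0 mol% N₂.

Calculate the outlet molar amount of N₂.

Stoichiometric O₂ = 3.5 × 122 = 427 kmol/h; O₂ fed = 427 × 2.083 = 889.4 kmol/h.
N₂ fed = 889.4 × 79/21 = 3346 kmol/h.
Fuel reacted = 0.784 × 122 → ξ = 95.65 kmol/h.
Outlet (n = n₀ + ν ξ):
  C₂H₆: 122 − 1(95.65) = 26.35
  O₂: 889.4 − 3.5(95.65) = 554.7
  N₂: 3346 (inert)
  CO₂: 0 + 2(95.65) = 191.3
  H₂O: 0 + 3(95.65) = 286.9

3350 kmol/h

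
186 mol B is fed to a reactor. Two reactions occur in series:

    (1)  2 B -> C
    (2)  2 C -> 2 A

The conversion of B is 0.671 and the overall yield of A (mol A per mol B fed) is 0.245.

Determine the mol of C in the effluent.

Conversion of B: B consumed = 2ξ₁ = 0.671 × 186 → ξ₁ = 62.4 mol.
Yield of A: 2ξ₂ / 186 = 0.245 → ξ₂ = 22.79 mol.
Outlet amounts (n = n₀ + Σ ν·ξ):
  B: 186 − 2(62.4) = 61.19
  C: 0 + 1(62.4) − 2(22.79) = 16.83
  A: 0 + 2(22.79) = 45.57

16.8 mol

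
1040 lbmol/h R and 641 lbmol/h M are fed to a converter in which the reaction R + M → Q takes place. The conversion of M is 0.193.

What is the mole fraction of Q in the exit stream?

0.0794

M reacted = 0.193 × 641 = 123.7 lbmol/h; ν_M = −1, so ξ = 123.7/1 = 123.7 lbmol/h.
Outlet amounts (n = n₀ + ν ξ):
  R: 1040 − 1(123.7) = 916.3
  M: 641 − 1(123.7) = 517.3
  Q: 0 + 1(123.7) = 123.7
Total out = 1557 lbmol/h; y_Q = 123.7 / 1557 = 0.07944.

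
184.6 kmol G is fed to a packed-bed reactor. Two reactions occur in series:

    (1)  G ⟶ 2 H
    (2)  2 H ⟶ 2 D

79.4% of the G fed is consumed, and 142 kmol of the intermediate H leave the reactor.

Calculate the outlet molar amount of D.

Conversion of G: G consumed = 1ξ₁ = 0.794 × 184.6 → ξ₁ = 146.6 kmol.
H balance: n_H = 0 + 2ξ₁ − 2ξ₂ = 142 → ξ₂ = (2·146.6 − 142)/2 = 75.57 kmol.
Outlet amounts (n = n₀ + Σ ν·ξ):
  G: 184.6 − 1(146.6) = 38.03
  H: 0 + 2(146.6) − 2(75.57) = 142
  D: 0 + 2(75.57) = 151.1

151 kmol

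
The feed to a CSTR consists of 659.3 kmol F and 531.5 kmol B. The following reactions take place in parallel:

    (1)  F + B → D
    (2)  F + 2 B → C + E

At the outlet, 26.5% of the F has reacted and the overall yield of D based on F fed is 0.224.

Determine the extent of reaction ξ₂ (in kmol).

ξ₂ = 27 kmol

Yield of D: 1ξ₁ / 659.3 = 0.224 → ξ₁ = 147.7 kmol.
Conversion of F: 1ξ₁ + 1ξ₂ = 0.265 × 659.3 = 174.7 → ξ₂ = 27.03 kmol.
Outlet amounts (n = n₀ + Σ ν·ξ):
  F: 659.3 − 1(147.7) − 1(27.03) = 484.6
  B: 531.5 − 1(147.7) − 2(27.03) = 329.8
  D: 0 + 1(147.7) = 147.7
  C: 0 + 1(27.03) = 27.03
  E: 0 + 1(27.03) = 27.03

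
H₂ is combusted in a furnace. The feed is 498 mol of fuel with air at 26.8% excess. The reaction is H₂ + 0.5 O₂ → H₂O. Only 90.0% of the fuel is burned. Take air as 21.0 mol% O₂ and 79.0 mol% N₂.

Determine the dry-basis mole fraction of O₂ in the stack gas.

Stoichiometric O₂ = 0.5 × 498 = 249 mol; O₂ fed = 249 × 1.268 = 315.7 mol.
N₂ fed = 315.7 × 79/21 = 1188 mol.
Fuel reacted = 0.9 × 498 → ξ = 448.2 mol.
Outlet (n = n₀ + ν ξ):
  H₂: 498 − 1(448.2) = 49.8
  O₂: 315.7 − 0.5(448.2) = 91.63
  N₂: 1188 (inert)
  H₂O: 0 + 1(448.2) = 448.2
Dry total = 1329 mol; y_O₂ (dry) = 91.63 / 1329 = 0.06894.

0.0689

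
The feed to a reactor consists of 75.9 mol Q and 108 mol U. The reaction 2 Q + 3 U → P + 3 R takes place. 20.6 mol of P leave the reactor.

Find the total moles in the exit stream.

163 mol

For P: n = n₀ + 1ξ → 20.6 = 0 + 1ξ, giving ξ = 20.6 mol.
Outlet amounts (n = n₀ + ν ξ):
  Q: 75.9 − 2(20.6) = 34.7
  U: 108 − 3(20.6) = 46.2
  P: 0 + 1(20.6) = 20.6
  R: 0 + 3(20.6) = 61.8
Total out = 34.7 + 46.2 + 20.6 + 61.8 = 163.3 mol.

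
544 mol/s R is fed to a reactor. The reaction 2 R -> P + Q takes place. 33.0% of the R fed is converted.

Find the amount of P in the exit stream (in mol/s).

R reacted = 0.33 × 544 = 179.5 mol/s; ν_R = −2, so ξ = 179.5/2 = 89.76 mol/s.
Outlet amounts (n = n₀ + ν ξ):
  R: 544 − 2(89.76) = 364.5
  P: 0 + 1(89.76) = 89.76
  Q: 0 + 1(89.76) = 89.76

89.8 mol/s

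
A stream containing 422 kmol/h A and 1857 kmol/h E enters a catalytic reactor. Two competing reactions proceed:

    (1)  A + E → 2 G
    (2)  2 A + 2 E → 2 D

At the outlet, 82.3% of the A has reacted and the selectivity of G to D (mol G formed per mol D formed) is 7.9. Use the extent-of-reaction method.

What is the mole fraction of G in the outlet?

Conversion of A: A consumed = 0.823 × 422 = 347.3 kmol/h = 1ξ₁ + 2ξ₂.
Selectivity: 2ξ₁ / (2ξ₂) = 7.9 → ξ₁ = 7.9 ξ₂.
Substitute: (1·7.9 + 2) ξ₂ = 347.3 → ξ₂ = 35.08 kmol/h, ξ₁ = 277.1 kmol/h.
Outlet amounts (n = n₀ + Σ ν·ξ):
  A: 422 − 1(277.1) − 2(35.08) = 74.69
  E: 1857 − 1(277.1) − 2(35.08) = 1510
  G: 0 + 2(277.1) = 554.3
  D: 0 + 2(35.08) = 70.16
Total out = 2209 kmol/h; y_G = 554.3 / 2209 = 0.2509.

0.251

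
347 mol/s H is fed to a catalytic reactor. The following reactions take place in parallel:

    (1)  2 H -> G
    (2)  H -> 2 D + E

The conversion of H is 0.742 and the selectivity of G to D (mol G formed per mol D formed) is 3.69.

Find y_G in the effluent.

0.465

Conversion of H: H consumed = 0.742 × 347 = 257.5 mol/s = 2ξ₁ + 1ξ₂.
Selectivity: 1ξ₁ / (2ξ₂) = 3.69 → ξ₁ = 7.38 ξ₂.
Substitute: (2·7.38 + 1) ξ₂ = 257.5 → ξ₂ = 16.34 mol/s, ξ₁ = 120.6 mol/s.
Outlet amounts (n = n₀ + Σ ν·ξ):
  H: 347 − 2(120.6) − 1(16.34) = 89.53
  G: 0 + 1(120.6) = 120.6
  D: 0 + 2(16.34) = 32.67
  E: 0 + 1(16.34) = 16.34
Total out = 259.1 mol/s; y_G = 120.6 / 259.1 = 0.4653.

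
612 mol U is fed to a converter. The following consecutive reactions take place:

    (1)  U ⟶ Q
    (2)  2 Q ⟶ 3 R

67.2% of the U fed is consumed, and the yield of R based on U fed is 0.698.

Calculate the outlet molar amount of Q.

Conversion of U: U consumed = 1ξ₁ = 0.672 × 612 → ξ₁ = 411.3 mol.
Yield of R: 3ξ₂ / 612 = 0.698 → ξ₂ = 142.4 mol.
Outlet amounts (n = n₀ + Σ ν·ξ):
  U: 612 − 1(411.3) = 200.7
  Q: 0 + 1(411.3) − 2(142.4) = 126.5
  R: 0 + 3(142.4) = 427.2

126 mol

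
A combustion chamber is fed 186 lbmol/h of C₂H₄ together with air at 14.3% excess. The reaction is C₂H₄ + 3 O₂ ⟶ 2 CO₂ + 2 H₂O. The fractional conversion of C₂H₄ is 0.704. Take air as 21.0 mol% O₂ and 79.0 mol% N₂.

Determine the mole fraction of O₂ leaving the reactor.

0.076

Stoichiometric O₂ = 3 × 186 = 558 lbmol/h; O₂ fed = 558 × 1.143 = 637.8 lbmol/h.
N₂ fed = 637.8 × 79/21 = 2399 lbmol/h.
Fuel reacted = 0.704 × 186 → ξ = 130.9 lbmol/h.
Outlet (n = n₀ + ν ξ):
  C₂H₄: 186 − 1(130.9) = 55.06
  O₂: 637.8 − 3(130.9) = 245
  N₂: 2399 (inert)
  CO₂: 0 + 2(130.9) = 261.9
  H₂O: 0 + 2(130.9) = 261.9
Total out = 3223 lbmol/h; y_O₂ = 245 / 3223 = 0.076.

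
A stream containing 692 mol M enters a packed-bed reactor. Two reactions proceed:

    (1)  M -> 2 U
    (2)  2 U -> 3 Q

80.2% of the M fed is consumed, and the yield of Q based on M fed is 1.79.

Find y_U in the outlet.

0.171

Conversion of M: M consumed = 1ξ₁ = 0.802 × 692 → ξ₁ = 555 mol.
Yield of Q: 3ξ₂ / 692 = 1.79 → ξ₂ = 412.9 mol.
Outlet amounts (n = n₀ + Σ ν·ξ):
  M: 692 − 1(555) = 137
  U: 0 + 2(555) − 2(412.9) = 284.2
  Q: 0 + 3(412.9) = 1239
Total out = 1660 mol; y_U = 284.2 / 1660 = 0.1712.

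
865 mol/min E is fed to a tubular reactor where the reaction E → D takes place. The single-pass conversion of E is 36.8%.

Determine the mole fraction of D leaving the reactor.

E reacted = 0.368 × 865 = 318.3 mol/min; ν_E = −1, so ξ = 318.3/1 = 318.3 mol/min.
Outlet amounts (n = n₀ + ν ξ):
  E: 865 − 1(318.3) = 546.7
  D: 0 + 1(318.3) = 318.3
Total out = 865 mol/min; y_D = 318.3 / 865 = 0.368.

0.368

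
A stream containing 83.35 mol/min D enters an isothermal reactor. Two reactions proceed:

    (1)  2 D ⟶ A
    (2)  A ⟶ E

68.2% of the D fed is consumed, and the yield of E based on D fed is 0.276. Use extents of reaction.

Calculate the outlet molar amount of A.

Conversion of D: D consumed = 2ξ₁ = 0.682 × 83.35 → ξ₁ = 28.42 mol/min.
Yield of E: 1ξ₂ / 83.35 = 0.276 → ξ₂ = 23 mol/min.
Outlet amounts (n = n₀ + Σ ν·ξ):
  D: 83.35 − 2(28.42) = 26.51
  A: 0 + 1(28.42) − 1(23) = 5.418
  E: 0 + 1(23) = 23

5.42 mol/min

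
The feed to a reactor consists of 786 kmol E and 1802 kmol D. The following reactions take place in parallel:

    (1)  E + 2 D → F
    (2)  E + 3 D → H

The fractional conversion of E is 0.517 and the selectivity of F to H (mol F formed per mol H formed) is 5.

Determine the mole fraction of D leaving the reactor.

0.54

Conversion of E: E consumed = 0.517 × 786 = 406.4 kmol = 1ξ₁ + 1ξ₂.
Selectivity: 1ξ₁ / (1ξ₂) = 5 → ξ₁ = 5 ξ₂.
Substitute: (1·5 + 1) ξ₂ = 406.4 → ξ₂ = 67.73 kmol, ξ₁ = 338.6 kmol.
Outlet amounts (n = n₀ + Σ ν·ξ):
  E: 786 − 1(338.6) − 1(67.73) = 379.6
  D: 1802 − 2(338.6) − 3(67.73) = 921.5
  F: 0 + 1(338.6) = 338.6
  H: 0 + 1(67.73) = 67.73
Total out = 1708 kmol; y_D = 921.5 / 1708 = 0.5397.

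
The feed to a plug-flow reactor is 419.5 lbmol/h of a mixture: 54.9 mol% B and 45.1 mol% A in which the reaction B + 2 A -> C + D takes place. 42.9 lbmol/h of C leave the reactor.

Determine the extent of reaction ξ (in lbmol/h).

For C: n = n₀ + 1ξ → 42.9 = 0 + 1ξ, giving ξ = 42.9 lbmol/h.
Outlet amounts (n = n₀ + ν ξ):
  B: 230.3 − 1(42.9) = 187.4
  A: 189.2 − 2(42.9) = 103.4
  C: 0 + 1(42.9) = 42.9
  D: 0 + 1(42.9) = 42.9

ξ = 42.9 lbmol/h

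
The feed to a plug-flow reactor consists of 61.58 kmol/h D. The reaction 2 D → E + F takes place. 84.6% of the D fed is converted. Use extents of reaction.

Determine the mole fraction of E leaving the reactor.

0.423

D reacted = 0.846 × 61.58 = 52.1 kmol/h; ν_D = −2, so ξ = 52.1/2 = 26.05 kmol/h.
Outlet amounts (n = n₀ + ν ξ):
  D: 61.58 − 2(26.05) = 9.483
  E: 0 + 1(26.05) = 26.05
  F: 0 + 1(26.05) = 26.05
Total out = 61.58 kmol/h; y_E = 26.05 / 61.58 = 0.423.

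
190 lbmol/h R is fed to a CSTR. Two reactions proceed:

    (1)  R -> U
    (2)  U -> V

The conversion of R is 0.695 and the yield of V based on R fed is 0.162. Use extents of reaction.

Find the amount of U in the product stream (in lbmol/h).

Conversion of R: R consumed = 1ξ₁ = 0.695 × 190 → ξ₁ = 132 lbmol/h.
Yield of V: 1ξ₂ / 190 = 0.162 → ξ₂ = 30.78 lbmol/h.
Outlet amounts (n = n₀ + Σ ν·ξ):
  R: 190 − 1(132) = 57.95
  U: 0 + 1(132) − 1(30.78) = 101.3
  V: 0 + 1(30.78) = 30.78

101 lbmol/h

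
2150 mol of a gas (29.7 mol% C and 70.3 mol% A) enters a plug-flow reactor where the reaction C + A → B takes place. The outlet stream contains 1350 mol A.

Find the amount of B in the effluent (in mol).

For A: n = n₀ − 1ξ → 1350 = 1511 − 1ξ, giving ξ = 161.5 mol.
Outlet amounts (n = n₀ + ν ξ):
  C: 638.5 − 1(161.5) = 477.1
  A: 1511 − 1(161.5) = 1350
  B: 0 + 1(161.5) = 161.5

161 mol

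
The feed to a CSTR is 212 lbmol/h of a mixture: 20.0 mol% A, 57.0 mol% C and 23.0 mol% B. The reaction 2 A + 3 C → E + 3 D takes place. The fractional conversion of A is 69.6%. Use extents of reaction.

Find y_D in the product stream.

0.224

A reacted = 0.696 × 42.4 = 29.51 lbmol/h; ν_A = −2, so ξ = 29.51/2 = 14.76 lbmol/h.
Outlet amounts (n = n₀ + ν ξ):
  A: 42.4 − 2(14.76) = 12.89
  C: 120.8 − 3(14.76) = 76.57
  E: 0 + 1(14.76) = 14.76
  D: 0 + 3(14.76) = 44.27
  B: 48.76 (inert)
Total out = 197.2 lbmol/h; y_D = 44.27 / 197.2 = 0.2244.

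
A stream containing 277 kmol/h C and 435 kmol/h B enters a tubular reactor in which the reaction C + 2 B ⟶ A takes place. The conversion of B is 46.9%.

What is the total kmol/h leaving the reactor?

B reacted = 0.469 × 435 = 204 kmol/h; ν_B = −2, so ξ = 204/2 = 102 kmol/h.
Outlet amounts (n = n₀ + ν ξ):
  C: 277 − 1(102) = 175
  B: 435 − 2(102) = 231
  A: 0 + 1(102) = 102
Total out = 175 + 231 + 102 = 508 kmol/h.

508 kmol/h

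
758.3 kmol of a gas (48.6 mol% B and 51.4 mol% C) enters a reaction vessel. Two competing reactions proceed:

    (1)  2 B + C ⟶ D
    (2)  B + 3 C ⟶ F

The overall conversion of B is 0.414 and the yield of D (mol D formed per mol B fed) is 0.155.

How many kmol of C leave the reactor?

Yield of D: 1ξ₁ / 368.5 = 0.155 → ξ₁ = 57.12 kmol.
Conversion of B: 2ξ₁ + 1ξ₂ = 0.414 × 368.5 = 152.6 → ξ₂ = 38.33 kmol.
Outlet amounts (n = n₀ + Σ ν·ξ):
  B: 368.5 − 2(57.12) − 1(38.33) = 216
  C: 389.8 − 1(57.12) − 3(38.33) = 217.7
  D: 0 + 1(57.12) = 57.12
  F: 0 + 1(38.33) = 38.33

218 kmol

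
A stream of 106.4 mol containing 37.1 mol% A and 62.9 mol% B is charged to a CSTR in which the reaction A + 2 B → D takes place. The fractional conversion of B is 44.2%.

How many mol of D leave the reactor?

14.8 mol

B reacted = 0.442 × 66.93 = 29.58 mol; ν_B = −2, so ξ = 29.58/2 = 14.79 mol.
Outlet amounts (n = n₀ + ν ξ):
  A: 39.47 − 1(14.79) = 24.68
  B: 66.93 − 2(14.79) = 37.34
  D: 0 + 1(14.79) = 14.79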